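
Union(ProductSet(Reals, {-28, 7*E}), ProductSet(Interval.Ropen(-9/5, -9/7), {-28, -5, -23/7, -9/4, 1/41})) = Union(ProductSet(Interval.Ropen(-9/5, -9/7), {-28, -5, -23/7, -9/4, 1/41}), ProductSet(Reals, {-28, 7*E}))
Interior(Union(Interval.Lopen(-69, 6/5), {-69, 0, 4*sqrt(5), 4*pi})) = Interval.open(-69, 6/5)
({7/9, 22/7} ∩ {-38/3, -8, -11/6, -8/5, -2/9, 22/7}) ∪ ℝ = ℝ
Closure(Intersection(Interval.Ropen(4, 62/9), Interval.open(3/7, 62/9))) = Interval(4, 62/9)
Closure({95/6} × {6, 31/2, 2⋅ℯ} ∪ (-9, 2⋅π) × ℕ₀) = ({95/6} × {6, 31/2, 2⋅ℯ}) ∪ ([-9, 2⋅π] × ℕ₀)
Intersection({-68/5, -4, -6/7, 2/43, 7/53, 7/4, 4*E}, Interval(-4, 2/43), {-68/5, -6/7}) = {-6/7}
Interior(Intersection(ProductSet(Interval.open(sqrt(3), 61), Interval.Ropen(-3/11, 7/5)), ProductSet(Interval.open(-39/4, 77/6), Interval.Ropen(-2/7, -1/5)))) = ProductSet(Interval.open(sqrt(3), 77/6), Interval.open(-3/11, -1/5))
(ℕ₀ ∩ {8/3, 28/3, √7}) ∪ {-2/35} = {-2/35}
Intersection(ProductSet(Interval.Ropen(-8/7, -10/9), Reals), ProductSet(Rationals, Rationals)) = ProductSet(Intersection(Interval.Ropen(-8/7, -10/9), Rationals), Rationals)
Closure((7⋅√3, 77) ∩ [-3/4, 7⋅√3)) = ∅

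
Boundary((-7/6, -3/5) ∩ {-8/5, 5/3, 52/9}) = ∅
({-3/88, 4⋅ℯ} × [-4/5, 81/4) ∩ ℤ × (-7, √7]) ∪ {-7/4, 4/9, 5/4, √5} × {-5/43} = {-7/4, 4/9, 5/4, √5} × {-5/43}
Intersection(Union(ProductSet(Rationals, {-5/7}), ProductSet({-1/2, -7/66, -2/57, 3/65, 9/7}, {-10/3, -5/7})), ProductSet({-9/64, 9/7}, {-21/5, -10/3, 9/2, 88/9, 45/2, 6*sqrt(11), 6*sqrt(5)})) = ProductSet({9/7}, {-10/3})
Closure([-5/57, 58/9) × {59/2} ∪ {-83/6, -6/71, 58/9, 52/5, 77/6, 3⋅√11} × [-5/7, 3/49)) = ([-5/57, 58/9] × {59/2}) ∪ ({-83/6, -6/71, 58/9, 52/5, 77/6, 3⋅√11} × [-5/7, 3/49])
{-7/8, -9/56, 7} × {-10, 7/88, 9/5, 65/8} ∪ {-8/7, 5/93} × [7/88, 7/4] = ({-8/7, 5/93} × [7/88, 7/4]) ∪ ({-7/8, -9/56, 7} × {-10, 7/88, 9/5, 65/8})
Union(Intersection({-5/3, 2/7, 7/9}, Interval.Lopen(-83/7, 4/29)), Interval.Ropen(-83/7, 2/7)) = Interval.Ropen(-83/7, 2/7)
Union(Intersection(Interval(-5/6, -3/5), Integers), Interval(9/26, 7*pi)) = Interval(9/26, 7*pi)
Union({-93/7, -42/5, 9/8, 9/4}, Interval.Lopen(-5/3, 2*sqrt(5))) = Union({-93/7, -42/5}, Interval.Lopen(-5/3, 2*sqrt(5)))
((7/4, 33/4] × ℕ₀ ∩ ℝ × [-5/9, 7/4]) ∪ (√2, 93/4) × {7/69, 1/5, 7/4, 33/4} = ((7/4, 33/4] × {0, 1}) ∪ ((√2, 93/4) × {7/69, 1/5, 7/4, 33/4})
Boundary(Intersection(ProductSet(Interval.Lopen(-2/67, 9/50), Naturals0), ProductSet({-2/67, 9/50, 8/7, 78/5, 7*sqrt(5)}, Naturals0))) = ProductSet({9/50}, Naturals0)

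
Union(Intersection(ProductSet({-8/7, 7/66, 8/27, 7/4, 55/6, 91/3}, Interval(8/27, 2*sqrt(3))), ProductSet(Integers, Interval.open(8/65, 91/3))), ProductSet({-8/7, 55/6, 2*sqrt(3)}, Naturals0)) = ProductSet({-8/7, 55/6, 2*sqrt(3)}, Naturals0)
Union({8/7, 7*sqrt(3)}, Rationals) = Union({7*sqrt(3)}, Rationals)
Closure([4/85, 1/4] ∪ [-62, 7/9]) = [-62, 7/9]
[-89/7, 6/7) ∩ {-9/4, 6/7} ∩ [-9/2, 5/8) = {-9/4}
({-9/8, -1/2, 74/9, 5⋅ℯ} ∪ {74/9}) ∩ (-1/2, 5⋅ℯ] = {74/9, 5⋅ℯ}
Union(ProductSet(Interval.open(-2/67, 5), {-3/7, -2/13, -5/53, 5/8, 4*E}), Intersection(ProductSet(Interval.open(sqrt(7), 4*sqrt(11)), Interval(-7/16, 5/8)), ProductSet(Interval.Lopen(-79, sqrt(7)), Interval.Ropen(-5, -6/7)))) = ProductSet(Interval.open(-2/67, 5), {-3/7, -2/13, -5/53, 5/8, 4*E})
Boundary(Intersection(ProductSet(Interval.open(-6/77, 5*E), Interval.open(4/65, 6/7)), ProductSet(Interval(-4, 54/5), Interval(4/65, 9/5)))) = Union(ProductSet({-6/77, 54/5}, Interval(4/65, 6/7)), ProductSet(Interval(-6/77, 54/5), {4/65, 6/7}))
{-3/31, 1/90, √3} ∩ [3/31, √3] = {√3}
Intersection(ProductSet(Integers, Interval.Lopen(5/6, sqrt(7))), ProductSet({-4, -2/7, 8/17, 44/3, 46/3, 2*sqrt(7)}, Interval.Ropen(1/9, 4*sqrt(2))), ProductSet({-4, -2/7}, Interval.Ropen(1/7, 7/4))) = ProductSet({-4}, Interval.open(5/6, 7/4))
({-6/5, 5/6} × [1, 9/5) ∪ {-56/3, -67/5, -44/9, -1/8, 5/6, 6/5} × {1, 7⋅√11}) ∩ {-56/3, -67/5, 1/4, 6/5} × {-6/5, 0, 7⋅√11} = {-56/3, -67/5, 6/5} × {7⋅√11}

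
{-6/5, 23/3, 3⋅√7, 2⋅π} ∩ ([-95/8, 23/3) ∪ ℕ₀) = {-6/5, 2⋅π}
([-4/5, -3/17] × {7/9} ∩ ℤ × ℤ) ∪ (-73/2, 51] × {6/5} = (-73/2, 51] × {6/5}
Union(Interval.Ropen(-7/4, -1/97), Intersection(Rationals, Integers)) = Union(Integers, Interval.Ropen(-7/4, -1/97))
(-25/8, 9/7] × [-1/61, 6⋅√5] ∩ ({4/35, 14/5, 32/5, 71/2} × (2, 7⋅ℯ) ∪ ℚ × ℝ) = (ℚ ∩ (-25/8, 9/7]) × [-1/61, 6⋅√5]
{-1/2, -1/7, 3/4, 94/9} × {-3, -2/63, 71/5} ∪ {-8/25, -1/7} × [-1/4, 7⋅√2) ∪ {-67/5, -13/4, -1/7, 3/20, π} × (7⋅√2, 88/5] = ({-1/2, -1/7, 3/4, 94/9} × {-3, -2/63, 71/5}) ∪ ({-8/25, -1/7} × [-1/4, 7⋅√2)) ∪ ({-67/5, -13/4, -1/7, 3/20, π} × (7⋅√2, 88/5])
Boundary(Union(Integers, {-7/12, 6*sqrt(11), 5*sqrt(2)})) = Union({-7/12, 6*sqrt(11), 5*sqrt(2)}, Integers)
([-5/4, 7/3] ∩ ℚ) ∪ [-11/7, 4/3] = [-11/7, 4/3] ∪ (ℚ ∩ [-5/4, 7/3])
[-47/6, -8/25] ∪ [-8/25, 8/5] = [-47/6, 8/5]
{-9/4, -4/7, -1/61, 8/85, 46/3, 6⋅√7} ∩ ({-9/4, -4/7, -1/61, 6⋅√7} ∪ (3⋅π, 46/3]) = {-9/4, -4/7, -1/61, 46/3, 6⋅√7}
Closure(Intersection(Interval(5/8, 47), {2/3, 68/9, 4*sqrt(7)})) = {2/3, 68/9, 4*sqrt(7)}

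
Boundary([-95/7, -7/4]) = {-95/7, -7/4}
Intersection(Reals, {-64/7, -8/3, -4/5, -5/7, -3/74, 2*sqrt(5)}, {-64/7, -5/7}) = {-64/7, -5/7}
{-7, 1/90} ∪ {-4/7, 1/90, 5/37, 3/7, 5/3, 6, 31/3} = {-7, -4/7, 1/90, 5/37, 3/7, 5/3, 6, 31/3}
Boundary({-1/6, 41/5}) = {-1/6, 41/5}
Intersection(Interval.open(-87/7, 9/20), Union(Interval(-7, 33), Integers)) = Union(Interval.Ropen(-7, 9/20), Range(-12, 1, 1))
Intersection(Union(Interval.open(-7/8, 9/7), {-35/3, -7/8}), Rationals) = Union({-35/3}, Intersection(Interval.Ropen(-7/8, 9/7), Rationals))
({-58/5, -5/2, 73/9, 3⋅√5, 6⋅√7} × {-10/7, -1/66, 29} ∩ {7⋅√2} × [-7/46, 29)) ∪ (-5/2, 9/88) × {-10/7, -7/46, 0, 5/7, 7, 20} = (-5/2, 9/88) × {-10/7, -7/46, 0, 5/7, 7, 20}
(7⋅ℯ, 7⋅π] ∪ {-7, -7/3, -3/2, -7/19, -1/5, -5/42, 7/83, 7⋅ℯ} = {-7, -7/3, -3/2, -7/19, -1/5, -5/42, 7/83} ∪ [7⋅ℯ, 7⋅π]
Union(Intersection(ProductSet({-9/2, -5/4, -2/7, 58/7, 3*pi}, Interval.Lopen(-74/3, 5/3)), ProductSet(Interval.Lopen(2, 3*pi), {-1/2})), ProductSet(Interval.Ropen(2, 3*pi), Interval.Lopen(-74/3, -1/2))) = Union(ProductSet({58/7, 3*pi}, {-1/2}), ProductSet(Interval.Ropen(2, 3*pi), Interval.Lopen(-74/3, -1/2)))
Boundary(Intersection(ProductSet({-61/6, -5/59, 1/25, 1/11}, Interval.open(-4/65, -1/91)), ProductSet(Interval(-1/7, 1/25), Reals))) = ProductSet({-5/59, 1/25}, Interval(-4/65, -1/91))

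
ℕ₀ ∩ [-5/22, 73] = {0, 1, …, 73}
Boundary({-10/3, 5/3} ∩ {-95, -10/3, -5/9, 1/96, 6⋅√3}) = {-10/3}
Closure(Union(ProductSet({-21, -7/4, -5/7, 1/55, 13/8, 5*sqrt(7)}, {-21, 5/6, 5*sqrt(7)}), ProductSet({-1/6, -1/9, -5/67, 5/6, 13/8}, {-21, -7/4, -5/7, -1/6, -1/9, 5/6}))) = Union(ProductSet({-1/6, -1/9, -5/67, 5/6, 13/8}, {-21, -7/4, -5/7, -1/6, -1/9, 5/6}), ProductSet({-21, -7/4, -5/7, 1/55, 13/8, 5*sqrt(7)}, {-21, 5/6, 5*sqrt(7)}))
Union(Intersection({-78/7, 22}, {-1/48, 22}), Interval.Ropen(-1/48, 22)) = Interval(-1/48, 22)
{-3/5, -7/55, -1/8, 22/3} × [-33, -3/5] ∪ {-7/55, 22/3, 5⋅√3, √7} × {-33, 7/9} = ({-3/5, -7/55, -1/8, 22/3} × [-33, -3/5]) ∪ ({-7/55, 22/3, 5⋅√3, √7} × {-33, 7/9})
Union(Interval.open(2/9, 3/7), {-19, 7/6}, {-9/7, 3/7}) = Union({-19, -9/7, 7/6}, Interval.Lopen(2/9, 3/7))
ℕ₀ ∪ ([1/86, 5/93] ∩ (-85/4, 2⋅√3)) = ℕ₀ ∪ [1/86, 5/93]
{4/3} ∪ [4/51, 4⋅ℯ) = [4/51, 4⋅ℯ)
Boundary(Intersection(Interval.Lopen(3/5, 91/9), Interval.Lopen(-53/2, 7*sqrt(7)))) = {3/5, 91/9}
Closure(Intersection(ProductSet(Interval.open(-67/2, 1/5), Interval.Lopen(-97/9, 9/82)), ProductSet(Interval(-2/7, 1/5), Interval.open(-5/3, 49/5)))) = Union(ProductSet({-2/7, 1/5}, Interval(-5/3, 9/82)), ProductSet(Interval(-2/7, 1/5), {-5/3, 9/82}), ProductSet(Interval.Ropen(-2/7, 1/5), Interval.Lopen(-5/3, 9/82)))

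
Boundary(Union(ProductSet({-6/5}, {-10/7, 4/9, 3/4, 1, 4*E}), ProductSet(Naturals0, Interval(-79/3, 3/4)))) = Union(ProductSet({-6/5}, {-10/7, 4/9, 3/4, 1, 4*E}), ProductSet(Naturals0, Interval(-79/3, 3/4)))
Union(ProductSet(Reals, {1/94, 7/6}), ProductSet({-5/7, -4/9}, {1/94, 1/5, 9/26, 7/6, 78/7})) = Union(ProductSet({-5/7, -4/9}, {1/94, 1/5, 9/26, 7/6, 78/7}), ProductSet(Reals, {1/94, 7/6}))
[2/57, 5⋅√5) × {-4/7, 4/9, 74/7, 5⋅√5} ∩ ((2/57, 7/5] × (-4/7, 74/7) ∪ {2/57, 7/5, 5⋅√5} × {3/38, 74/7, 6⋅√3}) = ({2/57, 7/5} × {74/7}) ∪ ((2/57, 7/5] × {4/9})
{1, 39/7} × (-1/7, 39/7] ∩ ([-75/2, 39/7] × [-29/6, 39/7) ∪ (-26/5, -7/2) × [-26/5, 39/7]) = {1, 39/7} × (-1/7, 39/7)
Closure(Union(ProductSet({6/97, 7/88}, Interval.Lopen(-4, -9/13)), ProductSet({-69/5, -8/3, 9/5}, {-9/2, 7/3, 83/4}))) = Union(ProductSet({6/97, 7/88}, Interval(-4, -9/13)), ProductSet({-69/5, -8/3, 9/5}, {-9/2, 7/3, 83/4}))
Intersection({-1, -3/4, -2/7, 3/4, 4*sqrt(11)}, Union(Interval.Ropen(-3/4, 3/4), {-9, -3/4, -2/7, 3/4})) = {-3/4, -2/7, 3/4}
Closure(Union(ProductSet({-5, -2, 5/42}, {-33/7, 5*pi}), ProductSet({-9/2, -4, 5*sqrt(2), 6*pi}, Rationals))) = Union(ProductSet({-5, -2, 5/42}, {-33/7, 5*pi}), ProductSet({-9/2, -4, 5*sqrt(2), 6*pi}, Reals))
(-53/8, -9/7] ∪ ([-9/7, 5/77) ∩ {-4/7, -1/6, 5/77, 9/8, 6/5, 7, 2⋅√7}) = (-53/8, -9/7] ∪ {-4/7, -1/6}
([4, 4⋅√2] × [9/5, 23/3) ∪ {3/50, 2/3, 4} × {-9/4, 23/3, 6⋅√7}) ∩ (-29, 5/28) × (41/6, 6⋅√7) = {3/50} × {23/3}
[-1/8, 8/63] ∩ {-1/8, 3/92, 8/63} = {-1/8, 3/92, 8/63}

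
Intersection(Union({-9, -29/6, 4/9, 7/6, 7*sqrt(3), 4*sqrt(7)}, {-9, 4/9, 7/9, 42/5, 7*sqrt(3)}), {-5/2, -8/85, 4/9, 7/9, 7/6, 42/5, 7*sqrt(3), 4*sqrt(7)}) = {4/9, 7/9, 7/6, 42/5, 7*sqrt(3), 4*sqrt(7)}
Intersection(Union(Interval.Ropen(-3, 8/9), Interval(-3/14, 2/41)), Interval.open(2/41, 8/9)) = Interval.open(2/41, 8/9)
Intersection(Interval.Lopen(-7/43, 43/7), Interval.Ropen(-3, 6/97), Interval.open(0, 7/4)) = Interval.open(0, 6/97)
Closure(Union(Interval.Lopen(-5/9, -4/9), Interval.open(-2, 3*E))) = Interval(-2, 3*E)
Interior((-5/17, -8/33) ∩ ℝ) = (-5/17, -8/33)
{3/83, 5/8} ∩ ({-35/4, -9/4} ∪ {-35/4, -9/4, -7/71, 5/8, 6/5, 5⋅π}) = {5/8}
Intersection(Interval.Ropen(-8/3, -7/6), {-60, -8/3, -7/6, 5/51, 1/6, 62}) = {-8/3}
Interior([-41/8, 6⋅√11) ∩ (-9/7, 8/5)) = (-9/7, 8/5)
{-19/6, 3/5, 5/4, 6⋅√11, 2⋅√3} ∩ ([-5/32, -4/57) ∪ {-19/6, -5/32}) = {-19/6}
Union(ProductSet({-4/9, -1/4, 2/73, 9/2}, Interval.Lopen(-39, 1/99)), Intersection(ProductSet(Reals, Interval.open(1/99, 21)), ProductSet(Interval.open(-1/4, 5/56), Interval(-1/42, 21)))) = Union(ProductSet({-4/9, -1/4, 2/73, 9/2}, Interval.Lopen(-39, 1/99)), ProductSet(Interval.open(-1/4, 5/56), Interval.open(1/99, 21)))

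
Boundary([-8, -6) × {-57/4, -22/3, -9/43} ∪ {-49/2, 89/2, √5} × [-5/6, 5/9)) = ([-8, -6] × {-57/4, -22/3, -9/43}) ∪ ({-49/2, 89/2, √5} × [-5/6, 5/9])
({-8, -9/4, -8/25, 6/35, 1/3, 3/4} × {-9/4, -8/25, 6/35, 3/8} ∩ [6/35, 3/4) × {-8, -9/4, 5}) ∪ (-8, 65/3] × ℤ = ({6/35, 1/3} × {-9/4}) ∪ ((-8, 65/3] × ℤ)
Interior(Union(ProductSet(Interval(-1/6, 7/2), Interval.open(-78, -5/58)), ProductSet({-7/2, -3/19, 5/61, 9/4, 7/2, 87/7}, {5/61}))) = ProductSet(Interval.open(-1/6, 7/2), Interval.open(-78, -5/58))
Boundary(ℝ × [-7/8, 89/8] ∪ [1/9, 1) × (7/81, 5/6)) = ℝ × {-7/8, 89/8}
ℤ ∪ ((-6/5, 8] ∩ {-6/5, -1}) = ℤ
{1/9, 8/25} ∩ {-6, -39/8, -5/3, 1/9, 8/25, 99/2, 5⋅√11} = {1/9, 8/25}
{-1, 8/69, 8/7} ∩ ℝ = {-1, 8/69, 8/7}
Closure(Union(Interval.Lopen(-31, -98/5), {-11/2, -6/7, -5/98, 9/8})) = Union({-11/2, -6/7, -5/98, 9/8}, Interval(-31, -98/5))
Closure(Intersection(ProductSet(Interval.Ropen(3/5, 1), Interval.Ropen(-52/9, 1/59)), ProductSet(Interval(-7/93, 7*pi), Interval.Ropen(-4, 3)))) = Union(ProductSet({3/5, 1}, Interval(-4, 1/59)), ProductSet(Interval(3/5, 1), {-4, 1/59}), ProductSet(Interval.Ropen(3/5, 1), Interval.Ropen(-4, 1/59)))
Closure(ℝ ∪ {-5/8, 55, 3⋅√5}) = ℝ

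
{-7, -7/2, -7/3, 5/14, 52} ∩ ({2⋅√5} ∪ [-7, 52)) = {-7, -7/2, -7/3, 5/14}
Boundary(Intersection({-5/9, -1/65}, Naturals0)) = EmptySet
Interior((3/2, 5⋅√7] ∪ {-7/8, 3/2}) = (3/2, 5⋅√7)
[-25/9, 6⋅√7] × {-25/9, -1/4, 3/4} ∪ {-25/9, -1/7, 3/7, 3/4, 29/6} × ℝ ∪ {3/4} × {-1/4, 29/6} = ({-25/9, -1/7, 3/7, 3/4, 29/6} × ℝ) ∪ ([-25/9, 6⋅√7] × {-25/9, -1/4, 3/4})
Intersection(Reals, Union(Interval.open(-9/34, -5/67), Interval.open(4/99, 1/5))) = Union(Interval.open(-9/34, -5/67), Interval.open(4/99, 1/5))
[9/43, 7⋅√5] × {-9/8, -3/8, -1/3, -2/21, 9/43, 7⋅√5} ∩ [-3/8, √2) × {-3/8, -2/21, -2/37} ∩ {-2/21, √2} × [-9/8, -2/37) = ∅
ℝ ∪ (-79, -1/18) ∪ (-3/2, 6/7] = (-∞, ∞)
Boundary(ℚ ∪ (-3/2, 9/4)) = (-∞, -3/2] ∪ [9/4, ∞)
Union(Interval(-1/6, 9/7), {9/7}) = Interval(-1/6, 9/7)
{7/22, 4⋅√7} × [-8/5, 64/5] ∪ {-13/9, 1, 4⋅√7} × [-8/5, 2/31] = ({7/22, 4⋅√7} × [-8/5, 64/5]) ∪ ({-13/9, 1, 4⋅√7} × [-8/5, 2/31])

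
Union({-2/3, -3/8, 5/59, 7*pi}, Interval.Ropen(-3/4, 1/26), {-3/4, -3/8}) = Union({5/59, 7*pi}, Interval.Ropen(-3/4, 1/26))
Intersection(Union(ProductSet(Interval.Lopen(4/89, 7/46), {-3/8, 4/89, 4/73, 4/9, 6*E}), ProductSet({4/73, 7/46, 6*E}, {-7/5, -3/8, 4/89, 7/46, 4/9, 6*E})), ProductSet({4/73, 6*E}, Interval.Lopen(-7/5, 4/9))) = Union(ProductSet({4/73}, {-3/8, 4/89, 4/73, 4/9}), ProductSet({4/73, 6*E}, {-3/8, 4/89, 7/46, 4/9}))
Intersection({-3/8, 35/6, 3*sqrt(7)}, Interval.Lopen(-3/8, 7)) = {35/6}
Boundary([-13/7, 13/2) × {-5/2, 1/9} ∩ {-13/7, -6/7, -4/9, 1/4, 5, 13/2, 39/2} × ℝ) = {-13/7, -6/7, -4/9, 1/4, 5} × {-5/2, 1/9}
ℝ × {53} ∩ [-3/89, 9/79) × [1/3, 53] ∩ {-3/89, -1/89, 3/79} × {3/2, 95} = ∅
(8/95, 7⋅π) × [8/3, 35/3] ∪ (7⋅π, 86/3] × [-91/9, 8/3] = ((8/95, 7⋅π) × [8/3, 35/3]) ∪ ((7⋅π, 86/3] × [-91/9, 8/3])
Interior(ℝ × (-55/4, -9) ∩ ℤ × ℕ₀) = ∅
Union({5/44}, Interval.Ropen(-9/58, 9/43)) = Interval.Ropen(-9/58, 9/43)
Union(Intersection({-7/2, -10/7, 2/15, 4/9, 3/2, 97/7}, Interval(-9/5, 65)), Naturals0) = Union({-10/7, 2/15, 4/9, 3/2, 97/7}, Naturals0)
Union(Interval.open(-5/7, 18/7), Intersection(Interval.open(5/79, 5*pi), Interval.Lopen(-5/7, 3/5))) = Interval.open(-5/7, 18/7)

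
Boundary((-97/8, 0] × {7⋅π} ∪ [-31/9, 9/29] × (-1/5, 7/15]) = ({-31/9, 9/29} × [-1/5, 7/15]) ∪ ([-31/9, 9/29] × {-1/5, 7/15}) ∪ ([-97/8, 0] × {7⋅π})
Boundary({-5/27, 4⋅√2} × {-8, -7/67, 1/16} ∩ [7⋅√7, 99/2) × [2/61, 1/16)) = ∅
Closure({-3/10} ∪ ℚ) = ℝ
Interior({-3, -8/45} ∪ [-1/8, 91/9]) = (-1/8, 91/9)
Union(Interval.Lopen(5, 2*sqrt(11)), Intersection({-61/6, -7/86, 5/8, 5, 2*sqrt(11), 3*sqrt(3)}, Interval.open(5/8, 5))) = Interval.Lopen(5, 2*sqrt(11))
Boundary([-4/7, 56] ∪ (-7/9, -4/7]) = {-7/9, 56}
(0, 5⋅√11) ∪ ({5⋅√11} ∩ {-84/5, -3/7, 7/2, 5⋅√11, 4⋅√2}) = (0, 5⋅√11]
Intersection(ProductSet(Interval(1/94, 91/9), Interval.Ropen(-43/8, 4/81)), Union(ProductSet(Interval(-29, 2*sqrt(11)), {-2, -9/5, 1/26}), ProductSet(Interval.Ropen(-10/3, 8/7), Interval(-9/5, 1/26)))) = Union(ProductSet(Interval.Ropen(1/94, 8/7), Interval(-9/5, 1/26)), ProductSet(Interval(1/94, 2*sqrt(11)), {-2, -9/5, 1/26}))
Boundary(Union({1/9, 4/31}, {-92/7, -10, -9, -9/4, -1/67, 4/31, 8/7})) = {-92/7, -10, -9, -9/4, -1/67, 1/9, 4/31, 8/7}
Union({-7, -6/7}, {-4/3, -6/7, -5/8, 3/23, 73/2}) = {-7, -4/3, -6/7, -5/8, 3/23, 73/2}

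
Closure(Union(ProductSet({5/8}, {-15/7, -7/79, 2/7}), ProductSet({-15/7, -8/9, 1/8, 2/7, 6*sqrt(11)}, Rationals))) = Union(ProductSet({5/8}, {-15/7, -7/79, 2/7}), ProductSet({-15/7, -8/9, 1/8, 2/7, 6*sqrt(11)}, Reals))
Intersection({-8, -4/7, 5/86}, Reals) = {-8, -4/7, 5/86}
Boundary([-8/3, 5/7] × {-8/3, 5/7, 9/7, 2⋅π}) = [-8/3, 5/7] × {-8/3, 5/7, 9/7, 2⋅π}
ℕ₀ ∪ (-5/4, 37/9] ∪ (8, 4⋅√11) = (-5/4, 37/9] ∪ ℕ₀ ∪ [8, 4⋅√11)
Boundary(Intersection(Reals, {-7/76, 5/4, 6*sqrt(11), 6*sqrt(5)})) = {-7/76, 5/4, 6*sqrt(11), 6*sqrt(5)}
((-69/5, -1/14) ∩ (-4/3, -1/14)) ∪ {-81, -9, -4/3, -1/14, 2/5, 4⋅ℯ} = {-81, -9, 2/5, 4⋅ℯ} ∪ [-4/3, -1/14]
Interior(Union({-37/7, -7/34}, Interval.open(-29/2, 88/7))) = Interval.open(-29/2, 88/7)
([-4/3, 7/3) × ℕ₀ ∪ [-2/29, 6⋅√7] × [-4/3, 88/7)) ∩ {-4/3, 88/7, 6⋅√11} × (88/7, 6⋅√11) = {-4/3} × {13, 14, …, 19}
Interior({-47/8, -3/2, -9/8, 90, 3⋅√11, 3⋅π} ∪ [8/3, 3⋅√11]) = (8/3, 3⋅√11)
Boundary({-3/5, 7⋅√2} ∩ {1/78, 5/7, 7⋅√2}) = {7⋅√2}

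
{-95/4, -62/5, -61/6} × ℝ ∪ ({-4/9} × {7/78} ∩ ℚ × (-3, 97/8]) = ({-4/9} × {7/78}) ∪ ({-95/4, -62/5, -61/6} × ℝ)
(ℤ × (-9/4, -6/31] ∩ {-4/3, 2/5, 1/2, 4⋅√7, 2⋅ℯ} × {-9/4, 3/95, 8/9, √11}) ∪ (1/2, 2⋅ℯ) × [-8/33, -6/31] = (1/2, 2⋅ℯ) × [-8/33, -6/31]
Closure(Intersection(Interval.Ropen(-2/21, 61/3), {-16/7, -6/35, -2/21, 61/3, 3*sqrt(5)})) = {-2/21, 3*sqrt(5)}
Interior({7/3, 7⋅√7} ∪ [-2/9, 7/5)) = (-2/9, 7/5)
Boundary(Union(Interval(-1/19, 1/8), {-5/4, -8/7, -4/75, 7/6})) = {-5/4, -8/7, -4/75, -1/19, 1/8, 7/6}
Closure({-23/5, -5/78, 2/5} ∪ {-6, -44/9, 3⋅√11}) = {-6, -44/9, -23/5, -5/78, 2/5, 3⋅√11}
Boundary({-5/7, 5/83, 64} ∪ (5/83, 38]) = {-5/7, 5/83, 38, 64}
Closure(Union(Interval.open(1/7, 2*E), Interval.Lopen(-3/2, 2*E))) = Interval(-3/2, 2*E)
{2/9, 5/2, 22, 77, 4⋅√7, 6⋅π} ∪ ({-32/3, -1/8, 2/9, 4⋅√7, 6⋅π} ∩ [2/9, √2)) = {2/9, 5/2, 22, 77, 4⋅√7, 6⋅π}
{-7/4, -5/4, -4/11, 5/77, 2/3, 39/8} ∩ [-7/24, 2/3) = {5/77}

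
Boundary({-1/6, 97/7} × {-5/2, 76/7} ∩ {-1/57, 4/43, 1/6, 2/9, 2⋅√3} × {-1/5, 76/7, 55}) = ∅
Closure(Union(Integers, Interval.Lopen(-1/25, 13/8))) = Union(Integers, Interval(-1/25, 13/8))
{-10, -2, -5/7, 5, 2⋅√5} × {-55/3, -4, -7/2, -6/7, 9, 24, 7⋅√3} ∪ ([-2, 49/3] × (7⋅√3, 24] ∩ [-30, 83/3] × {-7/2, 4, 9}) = {-10, -2, -5/7, 5, 2⋅√5} × {-55/3, -4, -7/2, -6/7, 9, 24, 7⋅√3}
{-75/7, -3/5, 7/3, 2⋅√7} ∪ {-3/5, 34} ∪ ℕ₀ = {-75/7, -3/5, 7/3, 2⋅√7} ∪ ℕ₀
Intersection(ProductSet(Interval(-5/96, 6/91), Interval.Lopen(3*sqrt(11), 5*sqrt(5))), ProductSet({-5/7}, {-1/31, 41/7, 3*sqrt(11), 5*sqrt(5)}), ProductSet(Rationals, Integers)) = EmptySet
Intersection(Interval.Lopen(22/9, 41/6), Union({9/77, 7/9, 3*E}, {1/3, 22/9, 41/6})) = {41/6}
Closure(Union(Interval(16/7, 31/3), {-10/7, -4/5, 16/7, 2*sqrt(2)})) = Union({-10/7, -4/5}, Interval(16/7, 31/3))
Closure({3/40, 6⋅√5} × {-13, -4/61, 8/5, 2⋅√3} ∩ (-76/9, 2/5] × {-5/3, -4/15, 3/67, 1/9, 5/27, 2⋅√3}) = {3/40} × {2⋅√3}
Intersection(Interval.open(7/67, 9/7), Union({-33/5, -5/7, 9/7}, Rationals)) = Intersection(Interval.open(7/67, 9/7), Rationals)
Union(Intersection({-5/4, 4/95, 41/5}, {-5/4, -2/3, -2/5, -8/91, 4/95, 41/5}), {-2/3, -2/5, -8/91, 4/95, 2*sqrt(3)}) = {-5/4, -2/3, -2/5, -8/91, 4/95, 41/5, 2*sqrt(3)}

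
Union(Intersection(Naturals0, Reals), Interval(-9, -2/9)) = Union(Interval(-9, -2/9), Naturals0)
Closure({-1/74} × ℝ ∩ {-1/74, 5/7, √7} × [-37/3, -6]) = {-1/74} × [-37/3, -6]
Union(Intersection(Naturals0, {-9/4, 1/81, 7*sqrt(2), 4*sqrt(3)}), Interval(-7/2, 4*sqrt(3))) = Interval(-7/2, 4*sqrt(3))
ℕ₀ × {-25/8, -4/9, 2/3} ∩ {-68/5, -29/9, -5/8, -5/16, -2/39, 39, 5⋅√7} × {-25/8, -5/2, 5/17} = {39} × {-25/8}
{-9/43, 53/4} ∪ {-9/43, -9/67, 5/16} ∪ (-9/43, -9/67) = [-9/43, -9/67] ∪ {5/16, 53/4}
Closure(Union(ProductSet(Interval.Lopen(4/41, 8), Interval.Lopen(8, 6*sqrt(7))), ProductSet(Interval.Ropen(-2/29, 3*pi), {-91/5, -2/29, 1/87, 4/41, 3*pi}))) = Union(ProductSet({4/41, 8}, Interval(8, 6*sqrt(7))), ProductSet(Interval(-2/29, 3*pi), {-91/5, -2/29, 1/87, 4/41, 3*pi}), ProductSet(Interval(4/41, 8), {8, 6*sqrt(7)}), ProductSet(Interval.Lopen(4/41, 8), Interval.Lopen(8, 6*sqrt(7))))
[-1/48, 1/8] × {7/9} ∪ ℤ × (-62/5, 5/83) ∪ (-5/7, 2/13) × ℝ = (ℤ × (-62/5, 5/83)) ∪ ((-5/7, 2/13) × ℝ)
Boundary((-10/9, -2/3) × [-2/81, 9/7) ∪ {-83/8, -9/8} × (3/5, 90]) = ({-83/8, -9/8} × [3/5, 90]) ∪ ({-10/9, -2/3} × [-2/81, 9/7]) ∪ ([-10/9, -2/3] × {-2/81, 9/7})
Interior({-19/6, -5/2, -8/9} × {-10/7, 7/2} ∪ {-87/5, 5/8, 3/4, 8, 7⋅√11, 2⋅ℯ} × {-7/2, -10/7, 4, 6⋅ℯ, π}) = ∅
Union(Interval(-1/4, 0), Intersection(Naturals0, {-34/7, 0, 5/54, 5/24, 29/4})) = Interval(-1/4, 0)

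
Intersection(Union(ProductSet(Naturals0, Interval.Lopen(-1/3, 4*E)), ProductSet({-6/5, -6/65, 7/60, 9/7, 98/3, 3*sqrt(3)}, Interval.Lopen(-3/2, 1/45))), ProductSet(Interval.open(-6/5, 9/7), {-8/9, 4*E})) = Union(ProductSet({-6/65, 7/60}, {-8/9}), ProductSet(Range(0, 2, 1), {4*E}))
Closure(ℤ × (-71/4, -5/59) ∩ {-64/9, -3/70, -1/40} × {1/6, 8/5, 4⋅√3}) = ∅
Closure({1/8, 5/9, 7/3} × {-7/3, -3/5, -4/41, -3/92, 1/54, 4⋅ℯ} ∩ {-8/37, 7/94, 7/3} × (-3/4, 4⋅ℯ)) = {7/3} × {-3/5, -4/41, -3/92, 1/54}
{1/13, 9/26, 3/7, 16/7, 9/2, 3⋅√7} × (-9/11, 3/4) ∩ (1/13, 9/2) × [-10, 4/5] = {9/26, 3/7, 16/7} × (-9/11, 3/4)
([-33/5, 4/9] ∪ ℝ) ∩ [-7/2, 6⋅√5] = [-7/2, 6⋅√5]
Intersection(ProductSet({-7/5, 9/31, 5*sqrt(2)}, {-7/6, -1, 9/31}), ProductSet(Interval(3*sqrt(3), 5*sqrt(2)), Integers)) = ProductSet({5*sqrt(2)}, {-1})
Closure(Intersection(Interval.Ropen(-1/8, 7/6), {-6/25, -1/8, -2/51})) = {-1/8, -2/51}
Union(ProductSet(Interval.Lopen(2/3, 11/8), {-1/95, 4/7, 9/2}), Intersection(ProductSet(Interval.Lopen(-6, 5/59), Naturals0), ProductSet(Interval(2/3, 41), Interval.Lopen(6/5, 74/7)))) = ProductSet(Interval.Lopen(2/3, 11/8), {-1/95, 4/7, 9/2})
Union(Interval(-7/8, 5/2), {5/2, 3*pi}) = Union({3*pi}, Interval(-7/8, 5/2))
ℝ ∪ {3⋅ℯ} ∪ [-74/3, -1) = (-∞, ∞)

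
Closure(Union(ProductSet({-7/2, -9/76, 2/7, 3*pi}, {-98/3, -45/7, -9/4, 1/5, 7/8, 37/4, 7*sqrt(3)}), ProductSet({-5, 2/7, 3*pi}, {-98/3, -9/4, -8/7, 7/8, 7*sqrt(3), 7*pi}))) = Union(ProductSet({-5, 2/7, 3*pi}, {-98/3, -9/4, -8/7, 7/8, 7*sqrt(3), 7*pi}), ProductSet({-7/2, -9/76, 2/7, 3*pi}, {-98/3, -45/7, -9/4, 1/5, 7/8, 37/4, 7*sqrt(3)}))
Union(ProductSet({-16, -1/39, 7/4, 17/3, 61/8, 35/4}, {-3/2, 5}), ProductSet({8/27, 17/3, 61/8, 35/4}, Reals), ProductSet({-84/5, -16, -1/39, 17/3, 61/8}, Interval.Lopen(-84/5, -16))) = Union(ProductSet({8/27, 17/3, 61/8, 35/4}, Reals), ProductSet({-84/5, -16, -1/39, 17/3, 61/8}, Interval.Lopen(-84/5, -16)), ProductSet({-16, -1/39, 7/4, 17/3, 61/8, 35/4}, {-3/2, 5}))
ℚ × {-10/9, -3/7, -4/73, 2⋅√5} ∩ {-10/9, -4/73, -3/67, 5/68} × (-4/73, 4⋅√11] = {-10/9, -4/73, -3/67, 5/68} × {2⋅√5}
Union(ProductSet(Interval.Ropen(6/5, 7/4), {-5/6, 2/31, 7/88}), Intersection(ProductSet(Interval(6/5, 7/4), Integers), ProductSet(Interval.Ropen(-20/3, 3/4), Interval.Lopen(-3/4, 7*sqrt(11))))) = ProductSet(Interval.Ropen(6/5, 7/4), {-5/6, 2/31, 7/88})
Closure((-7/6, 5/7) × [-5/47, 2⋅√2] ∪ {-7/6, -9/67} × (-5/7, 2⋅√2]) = ({-7/6, -9/67} × [-5/7, 2⋅√2]) ∪ ([-7/6, 5/7] × [-5/47, 2⋅√2])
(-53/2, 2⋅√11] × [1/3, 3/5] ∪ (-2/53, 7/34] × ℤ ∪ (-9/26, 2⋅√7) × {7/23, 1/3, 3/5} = ((-2/53, 7/34] × ℤ) ∪ ((-9/26, 2⋅√7) × {7/23, 1/3, 3/5}) ∪ ((-53/2, 2⋅√11] × [1/3, 3/5])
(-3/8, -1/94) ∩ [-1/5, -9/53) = [-1/5, -9/53)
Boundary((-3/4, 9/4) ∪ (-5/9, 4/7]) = {-3/4, 9/4}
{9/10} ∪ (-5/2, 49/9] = (-5/2, 49/9]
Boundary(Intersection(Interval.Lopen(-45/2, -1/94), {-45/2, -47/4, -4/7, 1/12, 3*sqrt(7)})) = {-47/4, -4/7}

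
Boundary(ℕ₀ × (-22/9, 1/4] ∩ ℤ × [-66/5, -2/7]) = ℕ₀ × [-22/9, -2/7]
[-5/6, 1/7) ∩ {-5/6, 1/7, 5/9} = {-5/6}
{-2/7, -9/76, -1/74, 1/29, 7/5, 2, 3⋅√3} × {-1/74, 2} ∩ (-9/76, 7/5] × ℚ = {-1/74, 1/29, 7/5} × {-1/74, 2}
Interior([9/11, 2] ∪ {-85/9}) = (9/11, 2)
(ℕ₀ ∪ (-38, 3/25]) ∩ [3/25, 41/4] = {3/25} ∪ {1, 2, …, 10}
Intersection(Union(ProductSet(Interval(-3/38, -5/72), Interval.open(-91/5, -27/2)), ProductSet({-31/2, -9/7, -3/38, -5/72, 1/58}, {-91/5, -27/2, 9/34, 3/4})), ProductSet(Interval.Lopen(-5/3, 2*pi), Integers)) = ProductSet(Interval(-3/38, -5/72), Range(-18, -13, 1))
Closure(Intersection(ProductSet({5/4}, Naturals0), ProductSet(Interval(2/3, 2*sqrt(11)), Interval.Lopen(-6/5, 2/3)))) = ProductSet({5/4}, Range(0, 1, 1))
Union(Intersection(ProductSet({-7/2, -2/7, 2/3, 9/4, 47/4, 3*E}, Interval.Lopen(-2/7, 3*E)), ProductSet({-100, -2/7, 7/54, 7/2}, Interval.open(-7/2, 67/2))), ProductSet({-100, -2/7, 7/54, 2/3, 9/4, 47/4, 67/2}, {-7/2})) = Union(ProductSet({-2/7}, Interval.Lopen(-2/7, 3*E)), ProductSet({-100, -2/7, 7/54, 2/3, 9/4, 47/4, 67/2}, {-7/2}))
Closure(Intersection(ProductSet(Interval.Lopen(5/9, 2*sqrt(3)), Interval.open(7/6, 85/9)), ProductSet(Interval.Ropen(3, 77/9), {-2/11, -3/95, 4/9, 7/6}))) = EmptySet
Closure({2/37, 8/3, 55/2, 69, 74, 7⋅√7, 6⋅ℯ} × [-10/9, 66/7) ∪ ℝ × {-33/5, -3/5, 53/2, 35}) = (ℝ × {-33/5, -3/5, 53/2, 35}) ∪ ({2/37, 8/3, 55/2, 69, 74, 7⋅√7, 6⋅ℯ} × [-10/9, 66/7])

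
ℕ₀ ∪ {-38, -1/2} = {-38, -1/2} ∪ ℕ₀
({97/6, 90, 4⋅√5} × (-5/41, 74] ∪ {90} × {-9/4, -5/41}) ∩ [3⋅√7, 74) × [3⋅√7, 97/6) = {97/6, 4⋅√5} × [3⋅√7, 97/6)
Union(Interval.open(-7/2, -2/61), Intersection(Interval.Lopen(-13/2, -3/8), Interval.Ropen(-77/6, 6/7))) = Interval.open(-13/2, -2/61)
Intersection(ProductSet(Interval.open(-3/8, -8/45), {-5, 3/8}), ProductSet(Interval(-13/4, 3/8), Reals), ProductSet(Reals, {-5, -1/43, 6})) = ProductSet(Interval.open(-3/8, -8/45), {-5})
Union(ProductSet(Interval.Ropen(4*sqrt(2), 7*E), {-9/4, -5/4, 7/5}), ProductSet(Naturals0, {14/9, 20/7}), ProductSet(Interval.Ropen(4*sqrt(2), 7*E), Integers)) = Union(ProductSet(Interval.Ropen(4*sqrt(2), 7*E), Union({-9/4, -5/4, 7/5}, Integers)), ProductSet(Naturals0, {14/9, 20/7}))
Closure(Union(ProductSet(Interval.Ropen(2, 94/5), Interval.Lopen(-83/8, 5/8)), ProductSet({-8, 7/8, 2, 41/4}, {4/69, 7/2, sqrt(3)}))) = Union(ProductSet({2, 94/5}, Interval(-83/8, 5/8)), ProductSet({-8, 7/8, 2, 41/4}, {4/69, 7/2, sqrt(3)}), ProductSet(Interval(2, 94/5), {-83/8, 5/8}), ProductSet(Interval.Ropen(2, 94/5), Interval.Lopen(-83/8, 5/8)))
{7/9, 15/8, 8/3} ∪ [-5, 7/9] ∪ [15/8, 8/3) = [-5, 7/9] ∪ [15/8, 8/3]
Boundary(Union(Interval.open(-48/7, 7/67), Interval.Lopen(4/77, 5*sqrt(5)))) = {-48/7, 5*sqrt(5)}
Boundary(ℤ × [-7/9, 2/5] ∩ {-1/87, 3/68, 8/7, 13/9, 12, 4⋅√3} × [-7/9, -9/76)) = {12} × [-7/9, -9/76]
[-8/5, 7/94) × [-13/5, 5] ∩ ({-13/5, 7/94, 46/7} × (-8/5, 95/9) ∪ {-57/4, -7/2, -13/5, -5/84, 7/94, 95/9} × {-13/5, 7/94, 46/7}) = {-5/84} × {-13/5, 7/94}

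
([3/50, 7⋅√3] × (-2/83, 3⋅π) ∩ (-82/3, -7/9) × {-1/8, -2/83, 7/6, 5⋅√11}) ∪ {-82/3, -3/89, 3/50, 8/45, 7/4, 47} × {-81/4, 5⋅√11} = {-82/3, -3/89, 3/50, 8/45, 7/4, 47} × {-81/4, 5⋅√11}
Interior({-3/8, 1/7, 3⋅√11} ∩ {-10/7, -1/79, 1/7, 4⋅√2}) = ∅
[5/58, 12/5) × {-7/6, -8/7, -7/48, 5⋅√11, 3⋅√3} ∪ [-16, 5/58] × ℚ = ([-16, 5/58] × ℚ) ∪ ([5/58, 12/5) × {-7/6, -8/7, -7/48, 5⋅√11, 3⋅√3})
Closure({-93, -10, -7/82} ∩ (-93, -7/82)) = {-10}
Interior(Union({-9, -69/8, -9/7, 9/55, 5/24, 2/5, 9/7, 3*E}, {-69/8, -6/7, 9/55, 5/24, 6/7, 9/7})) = EmptySet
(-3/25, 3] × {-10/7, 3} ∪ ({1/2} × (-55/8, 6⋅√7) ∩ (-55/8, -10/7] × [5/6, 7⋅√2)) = (-3/25, 3] × {-10/7, 3}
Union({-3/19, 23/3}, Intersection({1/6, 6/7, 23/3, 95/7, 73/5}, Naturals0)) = {-3/19, 23/3}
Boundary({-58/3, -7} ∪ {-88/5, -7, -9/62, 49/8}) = {-58/3, -88/5, -7, -9/62, 49/8}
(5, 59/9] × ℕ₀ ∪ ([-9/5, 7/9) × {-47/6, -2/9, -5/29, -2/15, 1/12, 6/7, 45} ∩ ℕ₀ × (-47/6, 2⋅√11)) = ((5, 59/9] × ℕ₀) ∪ ({0} × {-2/9, -5/29, -2/15, 1/12, 6/7})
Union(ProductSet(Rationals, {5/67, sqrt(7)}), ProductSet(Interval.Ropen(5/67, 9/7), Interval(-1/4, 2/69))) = Union(ProductSet(Interval.Ropen(5/67, 9/7), Interval(-1/4, 2/69)), ProductSet(Rationals, {5/67, sqrt(7)}))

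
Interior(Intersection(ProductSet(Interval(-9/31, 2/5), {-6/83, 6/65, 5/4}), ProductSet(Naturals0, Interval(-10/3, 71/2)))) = EmptySet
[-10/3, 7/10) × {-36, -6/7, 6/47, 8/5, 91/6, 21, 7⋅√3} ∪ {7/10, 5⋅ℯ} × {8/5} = ({7/10, 5⋅ℯ} × {8/5}) ∪ ([-10/3, 7/10) × {-36, -6/7, 6/47, 8/5, 91/6, 21, 7⋅√3})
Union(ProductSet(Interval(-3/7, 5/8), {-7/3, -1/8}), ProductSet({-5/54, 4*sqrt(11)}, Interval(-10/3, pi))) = Union(ProductSet({-5/54, 4*sqrt(11)}, Interval(-10/3, pi)), ProductSet(Interval(-3/7, 5/8), {-7/3, -1/8}))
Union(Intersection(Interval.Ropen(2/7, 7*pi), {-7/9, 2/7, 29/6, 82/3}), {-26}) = {-26, 2/7, 29/6}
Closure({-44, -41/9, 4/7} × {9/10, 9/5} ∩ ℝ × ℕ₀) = ∅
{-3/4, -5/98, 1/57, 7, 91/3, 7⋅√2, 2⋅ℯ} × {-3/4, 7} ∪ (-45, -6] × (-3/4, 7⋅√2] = ((-45, -6] × (-3/4, 7⋅√2]) ∪ ({-3/4, -5/98, 1/57, 7, 91/3, 7⋅√2, 2⋅ℯ} × {-3/4, 7})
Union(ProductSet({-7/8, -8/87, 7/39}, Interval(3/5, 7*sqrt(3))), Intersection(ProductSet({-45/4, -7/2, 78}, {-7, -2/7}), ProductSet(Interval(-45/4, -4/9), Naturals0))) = ProductSet({-7/8, -8/87, 7/39}, Interval(3/5, 7*sqrt(3)))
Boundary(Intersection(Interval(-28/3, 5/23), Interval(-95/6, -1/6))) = {-28/3, -1/6}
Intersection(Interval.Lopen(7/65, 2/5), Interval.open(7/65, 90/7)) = Interval.Lopen(7/65, 2/5)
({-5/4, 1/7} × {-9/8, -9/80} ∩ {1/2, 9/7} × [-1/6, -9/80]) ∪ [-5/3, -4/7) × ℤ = [-5/3, -4/7) × ℤ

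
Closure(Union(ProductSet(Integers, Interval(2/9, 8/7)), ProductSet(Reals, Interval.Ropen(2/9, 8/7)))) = ProductSet(Reals, Interval(2/9, 8/7))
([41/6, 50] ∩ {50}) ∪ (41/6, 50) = (41/6, 50]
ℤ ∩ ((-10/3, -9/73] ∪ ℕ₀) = {-3, -2, -1} ∪ ℕ₀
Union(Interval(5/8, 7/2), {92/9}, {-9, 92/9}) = Union({-9, 92/9}, Interval(5/8, 7/2))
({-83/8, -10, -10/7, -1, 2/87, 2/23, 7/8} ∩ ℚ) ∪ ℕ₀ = {-83/8, -10, -10/7, -1, 2/87, 2/23, 7/8} ∪ ℕ₀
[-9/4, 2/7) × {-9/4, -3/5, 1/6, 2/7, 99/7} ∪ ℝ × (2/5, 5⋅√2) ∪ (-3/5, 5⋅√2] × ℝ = ((-3/5, 5⋅√2] × ℝ) ∪ (ℝ × (2/5, 5⋅√2)) ∪ ([-9/4, 2/7) × {-9/4, -3/5, 1/6, 2/7, 99/7})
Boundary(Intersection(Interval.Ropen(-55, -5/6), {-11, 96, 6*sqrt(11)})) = {-11}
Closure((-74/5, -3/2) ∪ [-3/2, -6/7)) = [-74/5, -6/7]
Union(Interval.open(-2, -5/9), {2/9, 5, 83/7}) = Union({2/9, 5, 83/7}, Interval.open(-2, -5/9))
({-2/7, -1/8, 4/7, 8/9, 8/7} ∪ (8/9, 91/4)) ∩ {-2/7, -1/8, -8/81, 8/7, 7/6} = {-2/7, -1/8, 8/7, 7/6}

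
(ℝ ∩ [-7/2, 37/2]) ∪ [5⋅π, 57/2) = [-7/2, 57/2)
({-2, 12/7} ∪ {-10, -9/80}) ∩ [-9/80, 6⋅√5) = {-9/80, 12/7}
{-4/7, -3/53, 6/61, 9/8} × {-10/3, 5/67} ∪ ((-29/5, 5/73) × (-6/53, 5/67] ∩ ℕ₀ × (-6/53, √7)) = ({-4/7, -3/53, 6/61, 9/8} × {-10/3, 5/67}) ∪ ({0} × (-6/53, 5/67])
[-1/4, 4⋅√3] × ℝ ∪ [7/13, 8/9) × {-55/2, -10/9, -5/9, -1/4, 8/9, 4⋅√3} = [-1/4, 4⋅√3] × ℝ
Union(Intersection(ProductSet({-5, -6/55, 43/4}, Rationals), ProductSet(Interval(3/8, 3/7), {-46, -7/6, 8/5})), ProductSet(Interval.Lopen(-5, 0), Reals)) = ProductSet(Interval.Lopen(-5, 0), Reals)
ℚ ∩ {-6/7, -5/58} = {-6/7, -5/58}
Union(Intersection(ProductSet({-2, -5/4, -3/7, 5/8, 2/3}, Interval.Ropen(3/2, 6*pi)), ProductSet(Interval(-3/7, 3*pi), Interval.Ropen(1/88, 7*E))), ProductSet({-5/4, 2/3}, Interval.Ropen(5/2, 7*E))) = Union(ProductSet({-5/4, 2/3}, Interval.Ropen(5/2, 7*E)), ProductSet({-3/7, 5/8, 2/3}, Interval.Ropen(3/2, 6*pi)))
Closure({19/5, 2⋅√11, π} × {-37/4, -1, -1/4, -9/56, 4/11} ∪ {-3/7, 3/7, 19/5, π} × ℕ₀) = ({-3/7, 3/7, 19/5, π} × ℕ₀) ∪ ({19/5, 2⋅√11, π} × {-37/4, -1, -1/4, -9/56, 4/11})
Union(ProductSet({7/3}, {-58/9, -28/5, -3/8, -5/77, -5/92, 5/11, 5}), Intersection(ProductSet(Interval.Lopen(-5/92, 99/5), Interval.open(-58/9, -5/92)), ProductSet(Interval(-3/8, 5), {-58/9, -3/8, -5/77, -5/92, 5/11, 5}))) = Union(ProductSet({7/3}, {-58/9, -28/5, -3/8, -5/77, -5/92, 5/11, 5}), ProductSet(Interval.Lopen(-5/92, 5), {-3/8, -5/77}))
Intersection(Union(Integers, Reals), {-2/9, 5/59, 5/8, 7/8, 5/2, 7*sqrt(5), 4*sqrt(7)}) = {-2/9, 5/59, 5/8, 7/8, 5/2, 7*sqrt(5), 4*sqrt(7)}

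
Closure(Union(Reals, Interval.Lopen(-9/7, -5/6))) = Interval(-oo, oo)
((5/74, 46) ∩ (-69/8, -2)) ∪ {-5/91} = {-5/91}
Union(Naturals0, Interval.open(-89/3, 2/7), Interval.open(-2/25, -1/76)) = Union(Interval.open(-89/3, 2/7), Naturals0)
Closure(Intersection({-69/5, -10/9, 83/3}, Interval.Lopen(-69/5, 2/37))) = {-10/9}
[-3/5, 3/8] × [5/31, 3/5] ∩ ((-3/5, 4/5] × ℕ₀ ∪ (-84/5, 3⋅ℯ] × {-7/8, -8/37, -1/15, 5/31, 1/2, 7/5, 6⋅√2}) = [-3/5, 3/8] × {5/31, 1/2}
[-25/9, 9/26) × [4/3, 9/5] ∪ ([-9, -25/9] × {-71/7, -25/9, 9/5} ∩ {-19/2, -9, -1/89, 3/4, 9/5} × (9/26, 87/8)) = ({-9} × {9/5}) ∪ ([-25/9, 9/26) × [4/3, 9/5])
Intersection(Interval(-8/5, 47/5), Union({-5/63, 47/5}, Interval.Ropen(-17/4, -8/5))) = {-5/63, 47/5}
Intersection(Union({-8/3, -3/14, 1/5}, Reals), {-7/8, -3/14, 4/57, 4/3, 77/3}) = {-7/8, -3/14, 4/57, 4/3, 77/3}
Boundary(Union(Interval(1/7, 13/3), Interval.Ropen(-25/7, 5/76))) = {-25/7, 5/76, 1/7, 13/3}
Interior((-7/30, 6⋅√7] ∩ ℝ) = (-7/30, 6⋅√7)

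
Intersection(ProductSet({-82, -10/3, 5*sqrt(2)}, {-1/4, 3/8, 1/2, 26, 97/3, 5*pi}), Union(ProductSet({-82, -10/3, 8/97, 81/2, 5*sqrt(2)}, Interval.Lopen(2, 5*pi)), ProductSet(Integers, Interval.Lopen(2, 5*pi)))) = ProductSet({-82, -10/3, 5*sqrt(2)}, {5*pi})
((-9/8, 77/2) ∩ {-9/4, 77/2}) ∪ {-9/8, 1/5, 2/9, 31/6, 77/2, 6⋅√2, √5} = {-9/8, 1/5, 2/9, 31/6, 77/2, 6⋅√2, √5}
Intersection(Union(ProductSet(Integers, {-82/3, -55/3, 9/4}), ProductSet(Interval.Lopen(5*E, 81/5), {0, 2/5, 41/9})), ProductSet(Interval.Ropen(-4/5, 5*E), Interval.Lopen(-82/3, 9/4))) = ProductSet(Range(0, 14, 1), {-55/3, 9/4})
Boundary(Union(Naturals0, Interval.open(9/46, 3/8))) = Union(Complement(Naturals0, Interval.open(9/46, 3/8)), {9/46, 3/8})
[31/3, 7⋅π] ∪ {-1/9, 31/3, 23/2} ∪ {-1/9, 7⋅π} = {-1/9} ∪ [31/3, 7⋅π]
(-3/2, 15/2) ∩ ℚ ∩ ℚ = ℚ ∩ (-3/2, 15/2)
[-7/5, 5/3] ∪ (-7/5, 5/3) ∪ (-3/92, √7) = [-7/5, √7)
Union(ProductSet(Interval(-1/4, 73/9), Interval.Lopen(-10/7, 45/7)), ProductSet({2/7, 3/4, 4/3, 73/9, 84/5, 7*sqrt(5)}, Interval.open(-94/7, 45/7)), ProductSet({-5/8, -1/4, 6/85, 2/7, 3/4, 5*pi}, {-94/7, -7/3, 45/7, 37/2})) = Union(ProductSet({-5/8, -1/4, 6/85, 2/7, 3/4, 5*pi}, {-94/7, -7/3, 45/7, 37/2}), ProductSet({2/7, 3/4, 4/3, 73/9, 84/5, 7*sqrt(5)}, Interval.open(-94/7, 45/7)), ProductSet(Interval(-1/4, 73/9), Interval.Lopen(-10/7, 45/7)))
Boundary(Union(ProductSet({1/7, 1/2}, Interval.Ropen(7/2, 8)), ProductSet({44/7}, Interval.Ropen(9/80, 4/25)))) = Union(ProductSet({44/7}, Interval(9/80, 4/25)), ProductSet({1/7, 1/2}, Interval(7/2, 8)))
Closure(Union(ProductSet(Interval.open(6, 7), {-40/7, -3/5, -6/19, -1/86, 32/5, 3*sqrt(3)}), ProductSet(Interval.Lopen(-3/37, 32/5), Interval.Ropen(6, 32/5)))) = Union(ProductSet({-3/37, 32/5}, Interval(6, 32/5)), ProductSet(Interval(-3/37, 32/5), {6, 32/5}), ProductSet(Interval.Lopen(-3/37, 32/5), Interval.Ropen(6, 32/5)), ProductSet(Interval(6, 7), {-40/7, -3/5, -6/19, -1/86, 32/5, 3*sqrt(3)}))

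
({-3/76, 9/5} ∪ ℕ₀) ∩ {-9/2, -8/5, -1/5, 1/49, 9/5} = {9/5}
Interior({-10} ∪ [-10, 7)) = (-10, 7)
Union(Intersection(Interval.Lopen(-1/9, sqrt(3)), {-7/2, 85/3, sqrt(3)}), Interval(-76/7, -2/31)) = Union({sqrt(3)}, Interval(-76/7, -2/31))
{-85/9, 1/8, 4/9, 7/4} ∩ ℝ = {-85/9, 1/8, 4/9, 7/4}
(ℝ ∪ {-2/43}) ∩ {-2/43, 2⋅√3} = {-2/43, 2⋅√3}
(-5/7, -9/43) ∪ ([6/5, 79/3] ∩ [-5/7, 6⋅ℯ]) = (-5/7, -9/43) ∪ [6/5, 6⋅ℯ]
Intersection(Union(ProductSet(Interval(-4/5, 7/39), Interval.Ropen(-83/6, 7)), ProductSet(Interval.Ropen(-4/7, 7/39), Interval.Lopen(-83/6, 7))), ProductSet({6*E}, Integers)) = EmptySet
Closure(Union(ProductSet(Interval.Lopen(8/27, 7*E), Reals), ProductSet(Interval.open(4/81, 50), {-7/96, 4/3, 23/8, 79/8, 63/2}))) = Union(ProductSet(Interval(4/81, 50), {-7/96, 4/3, 23/8, 79/8, 63/2}), ProductSet(Interval(8/27, 7*E), Reals))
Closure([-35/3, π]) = [-35/3, π]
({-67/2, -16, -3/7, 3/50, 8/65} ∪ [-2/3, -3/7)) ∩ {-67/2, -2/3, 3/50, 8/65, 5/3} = {-67/2, -2/3, 3/50, 8/65}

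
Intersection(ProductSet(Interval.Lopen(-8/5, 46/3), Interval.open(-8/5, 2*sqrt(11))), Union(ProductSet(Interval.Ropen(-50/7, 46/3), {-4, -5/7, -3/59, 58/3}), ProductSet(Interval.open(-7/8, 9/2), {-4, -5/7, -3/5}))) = Union(ProductSet(Interval.open(-8/5, 46/3), {-5/7, -3/59}), ProductSet(Interval.open(-7/8, 9/2), {-5/7, -3/5}))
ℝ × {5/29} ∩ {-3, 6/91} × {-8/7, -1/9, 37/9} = ∅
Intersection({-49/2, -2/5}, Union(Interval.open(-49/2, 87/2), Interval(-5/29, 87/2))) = {-2/5}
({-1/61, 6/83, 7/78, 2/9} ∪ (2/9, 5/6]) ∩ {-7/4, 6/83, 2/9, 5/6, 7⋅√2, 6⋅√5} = {6/83, 2/9, 5/6}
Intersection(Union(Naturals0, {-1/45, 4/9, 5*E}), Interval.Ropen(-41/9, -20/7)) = EmptySet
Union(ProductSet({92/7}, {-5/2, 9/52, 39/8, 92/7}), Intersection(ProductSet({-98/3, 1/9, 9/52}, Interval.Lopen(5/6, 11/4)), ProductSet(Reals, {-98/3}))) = ProductSet({92/7}, {-5/2, 9/52, 39/8, 92/7})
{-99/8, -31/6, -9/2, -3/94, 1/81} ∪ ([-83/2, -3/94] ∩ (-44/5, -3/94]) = {-99/8, 1/81} ∪ (-44/5, -3/94]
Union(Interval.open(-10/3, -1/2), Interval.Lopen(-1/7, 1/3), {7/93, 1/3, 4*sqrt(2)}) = Union({4*sqrt(2)}, Interval.open(-10/3, -1/2), Interval.Lopen(-1/7, 1/3))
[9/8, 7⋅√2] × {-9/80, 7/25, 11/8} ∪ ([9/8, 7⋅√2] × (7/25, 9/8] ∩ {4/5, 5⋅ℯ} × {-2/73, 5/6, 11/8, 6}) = [9/8, 7⋅√2] × {-9/80, 7/25, 11/8}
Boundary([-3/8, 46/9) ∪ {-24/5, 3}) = {-24/5, -3/8, 46/9}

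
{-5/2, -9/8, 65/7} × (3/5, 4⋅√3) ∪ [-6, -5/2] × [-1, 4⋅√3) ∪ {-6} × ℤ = ({-6} × ℤ) ∪ ({-5/2, -9/8, 65/7} × (3/5, 4⋅√3)) ∪ ([-6, -5/2] × [-1, 4⋅√3))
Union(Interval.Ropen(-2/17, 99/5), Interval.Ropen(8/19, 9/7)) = Interval.Ropen(-2/17, 99/5)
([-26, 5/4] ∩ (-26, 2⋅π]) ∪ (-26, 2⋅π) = (-26, 2⋅π)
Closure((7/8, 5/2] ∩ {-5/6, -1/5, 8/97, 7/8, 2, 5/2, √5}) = {2, 5/2, √5}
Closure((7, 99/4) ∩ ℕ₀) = {8, 9, …, 24}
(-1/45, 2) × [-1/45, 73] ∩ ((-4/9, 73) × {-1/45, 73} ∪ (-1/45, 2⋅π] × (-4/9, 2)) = (-1/45, 2) × ([-1/45, 2) ∪ {73})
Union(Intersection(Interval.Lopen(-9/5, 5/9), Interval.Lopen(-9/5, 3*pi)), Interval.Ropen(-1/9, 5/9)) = Interval.Lopen(-9/5, 5/9)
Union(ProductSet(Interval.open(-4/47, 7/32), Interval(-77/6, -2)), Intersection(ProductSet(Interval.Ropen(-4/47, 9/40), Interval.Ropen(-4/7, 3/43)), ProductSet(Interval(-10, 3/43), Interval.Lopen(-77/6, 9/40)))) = Union(ProductSet(Interval(-4/47, 3/43), Interval.Ropen(-4/7, 3/43)), ProductSet(Interval.open(-4/47, 7/32), Interval(-77/6, -2)))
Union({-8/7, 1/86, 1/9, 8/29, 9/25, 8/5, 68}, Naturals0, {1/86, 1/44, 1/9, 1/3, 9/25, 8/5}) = Union({-8/7, 1/86, 1/44, 1/9, 8/29, 1/3, 9/25, 8/5}, Naturals0)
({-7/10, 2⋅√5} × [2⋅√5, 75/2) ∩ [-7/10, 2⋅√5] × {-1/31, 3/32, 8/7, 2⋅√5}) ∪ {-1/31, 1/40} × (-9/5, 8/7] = ({-1/31, 1/40} × (-9/5, 8/7]) ∪ ({-7/10, 2⋅√5} × {2⋅√5})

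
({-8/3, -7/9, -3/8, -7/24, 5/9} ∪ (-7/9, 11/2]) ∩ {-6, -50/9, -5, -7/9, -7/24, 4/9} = {-7/9, -7/24, 4/9}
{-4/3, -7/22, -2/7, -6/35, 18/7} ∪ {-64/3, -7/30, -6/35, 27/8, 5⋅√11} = {-64/3, -4/3, -7/22, -2/7, -7/30, -6/35, 18/7, 27/8, 5⋅√11}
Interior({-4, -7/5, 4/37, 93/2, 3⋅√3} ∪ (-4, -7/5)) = (-4, -7/5)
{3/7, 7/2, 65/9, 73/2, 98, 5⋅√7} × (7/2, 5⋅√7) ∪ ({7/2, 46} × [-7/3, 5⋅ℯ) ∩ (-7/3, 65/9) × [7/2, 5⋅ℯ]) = ({7/2} × [7/2, 5⋅ℯ)) ∪ ({3/7, 7/2, 65/9, 73/2, 98, 5⋅√7} × (7/2, 5⋅√7))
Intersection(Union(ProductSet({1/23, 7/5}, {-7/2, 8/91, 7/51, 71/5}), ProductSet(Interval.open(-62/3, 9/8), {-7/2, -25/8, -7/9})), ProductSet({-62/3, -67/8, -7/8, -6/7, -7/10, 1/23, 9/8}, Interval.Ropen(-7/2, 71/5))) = Union(ProductSet({1/23}, {-7/2, 8/91, 7/51}), ProductSet({-67/8, -7/8, -6/7, -7/10, 1/23}, {-7/2, -25/8, -7/9}))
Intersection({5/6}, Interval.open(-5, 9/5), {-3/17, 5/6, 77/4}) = {5/6}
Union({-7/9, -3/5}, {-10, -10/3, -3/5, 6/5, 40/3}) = {-10, -10/3, -7/9, -3/5, 6/5, 40/3}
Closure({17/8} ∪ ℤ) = ℤ ∪ {17/8}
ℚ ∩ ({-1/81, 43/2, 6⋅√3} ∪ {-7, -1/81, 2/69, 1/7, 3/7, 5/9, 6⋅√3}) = {-7, -1/81, 2/69, 1/7, 3/7, 5/9, 43/2}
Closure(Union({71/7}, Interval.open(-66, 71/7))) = Interval(-66, 71/7)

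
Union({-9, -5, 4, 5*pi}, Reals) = Reals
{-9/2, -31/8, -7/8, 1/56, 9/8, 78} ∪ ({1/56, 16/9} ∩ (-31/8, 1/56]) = {-9/2, -31/8, -7/8, 1/56, 9/8, 78}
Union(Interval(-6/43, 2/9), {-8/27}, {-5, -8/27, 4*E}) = Union({-5, -8/27, 4*E}, Interval(-6/43, 2/9))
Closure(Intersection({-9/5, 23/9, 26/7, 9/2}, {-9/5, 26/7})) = {-9/5, 26/7}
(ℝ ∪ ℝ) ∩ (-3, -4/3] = (-3, -4/3]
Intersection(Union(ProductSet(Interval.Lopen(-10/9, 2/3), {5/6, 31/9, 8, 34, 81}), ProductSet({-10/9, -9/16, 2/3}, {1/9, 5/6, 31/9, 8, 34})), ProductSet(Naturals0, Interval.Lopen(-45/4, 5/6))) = ProductSet(Range(0, 1, 1), {5/6})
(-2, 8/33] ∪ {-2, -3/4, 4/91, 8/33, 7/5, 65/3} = [-2, 8/33] ∪ {7/5, 65/3}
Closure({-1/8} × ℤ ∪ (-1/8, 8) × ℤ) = [-1/8, 8] × ℤ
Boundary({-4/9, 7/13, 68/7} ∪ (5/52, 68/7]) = {-4/9, 5/52, 68/7}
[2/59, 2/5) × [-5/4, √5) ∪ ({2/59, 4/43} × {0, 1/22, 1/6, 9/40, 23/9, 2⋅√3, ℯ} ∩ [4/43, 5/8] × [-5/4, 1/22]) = [2/59, 2/5) × [-5/4, √5)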